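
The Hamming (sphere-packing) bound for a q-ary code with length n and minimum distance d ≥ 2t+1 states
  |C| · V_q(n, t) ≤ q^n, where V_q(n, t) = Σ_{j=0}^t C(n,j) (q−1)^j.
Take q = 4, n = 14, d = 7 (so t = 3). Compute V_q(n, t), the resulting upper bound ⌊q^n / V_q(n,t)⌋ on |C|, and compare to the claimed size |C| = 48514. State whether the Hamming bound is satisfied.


V_q(n, t) = 10690, q^n = 268435456, Hamming bound = 25110, |C| = 48514 > bound (violated).

Step 1: Compute V_q(n, t) = Σ_{j=0}^3 C(n, j) (q−1)^j.
  j = 0: C(14,0)·(3)^0 = 1·1 = 1.
  j = 1: C(14,1)·(3)^1 = 14·3 = 42.
  j = 2: C(14,2)·(3)^2 = 91·9 = 819.
  j = 3: C(14,3)·(3)^3 = 364·27 = 9828.
  V_q(n, t) = 1 + 42 + 819 + 9828 = 10690.
Step 2: q^n = 4^14 = 268435456.
Step 3: Hamming bound ⌊q^n / V_q(n,t)⌋ = ⌊268435456/10690⌋ = 25110.
Step 4: Compare |C| = 48514 to 25110: violated.
The claimed |C| lies above the Hamming bound, so no 4-ary code of length 14 with d ≥ 7 can have 48514 codewords.


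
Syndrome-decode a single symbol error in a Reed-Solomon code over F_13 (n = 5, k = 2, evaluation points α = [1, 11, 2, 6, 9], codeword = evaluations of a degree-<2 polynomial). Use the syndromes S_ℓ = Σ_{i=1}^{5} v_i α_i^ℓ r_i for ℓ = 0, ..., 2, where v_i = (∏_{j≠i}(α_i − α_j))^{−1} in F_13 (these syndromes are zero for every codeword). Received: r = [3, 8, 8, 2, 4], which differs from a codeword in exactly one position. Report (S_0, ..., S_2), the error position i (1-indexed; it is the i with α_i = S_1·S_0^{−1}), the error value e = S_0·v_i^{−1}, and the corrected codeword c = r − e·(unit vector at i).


S = (11, 4, 5), error at position 2, error magnitude e = 7, c = [3, 1, 8, 2, 4].

Step 1: column multipliers v_i = (∏_{j≠i}(α_i − α_j))^{−1} mod 13.
  i = 1 (α = 1): (1−11)(1−2)(1−6)(1−9) = (−10)·(−1)·(−5)·(−8) = 400 ≡ 10, so v_1 = 10^{−1} = 4 (mod 13).
  i = 2 (α = 11): (11−1)(11−2)(11−6)(11−9) = 10·9·5·2 = 900 ≡ 3, so v_2 = 3^{−1} = 9 (mod 13).
  i = 3 (α = 2): (2−1)(2−11)(2−6)(2−9) = 1·(−9)·(−4)·(−7) = −252 ≡ 8, so v_3 = 8^{−1} = 5 (mod 13).
  i = 4 (α = 6): (6−1)(6−11)(6−2)(6−9) = 5·(−5)·4·(−3) = 300 ≡ 1, so v_4 = 1^{−1} = 1 (mod 13).
  i = 5 (α = 9): (9−1)(9−11)(9−2)(9−6) = 8·(−2)·7·3 = −336 ≡ 2, so v_5 = 2^{−1} = 7 (mod 13).
  v = [4, 9, 5, 1, 7].
Step 2: syndromes of r = [3, 8, 8, 2, 4] (all sums mod 13).
  S_0 = Σ v_i r_i = 4·3 + 9·8 + 5·8 + 1·2 + 7·4 = 154 ≡ 11.
  S_1 = Σ v_i α_i r_i = 4·1·3 + 9·11·8 + 5·2·8 + 1·6·2 + 7·9·4 = 1148 ≡ 4.
  α_i^2 mod 13 = [1, 4, 4, 10, 3].
  S_2 = Σ v_i α_i^2 r_i = 4·1·3 + 9·4·8 + 5·4·8 + 1·10·2 + 7·3·4 = 564 ≡ 5.
  S = (11, 4, 5) ≠ 0, so r is not a codeword (an error is present).
Step 3: locate the error. For a single error e at position i, S_ℓ = v_i·e·α_i^ℓ, so α_err = S_1/S_0.
  S_0^{−1} = 11^{−1} = 6 (mod 13), so α_err = 4·6 = 24 ≡ 11 = α_2. Error position i = 2.
  Consistency check: S_2/S_1 = 5·10 = 50 ≡ 11 = α_err ✓ (single-error assumption holds).
Step 4: error magnitude e = S_0/v_2 = S_0·∏_{j≠2}(α_2 − α_j) = 11·3 = 33 ≡ 7 (mod 13).
Step 5: correct position 2: c_2 = r_2 − e = 8 − 7 ≡ 1 (mod 13). Hence c = [3, 1, 8, 2, 4].
  Check: interpolating c through the α_i gives m(x) = 11 + 5·x (degree < 2) with m(α_i) = c_i for every i, so c is indeed a codeword.


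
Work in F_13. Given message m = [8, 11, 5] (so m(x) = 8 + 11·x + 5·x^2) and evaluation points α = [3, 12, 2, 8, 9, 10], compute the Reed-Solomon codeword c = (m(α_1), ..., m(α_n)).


c = [8, 2, 11, 0, 5, 7]

Message polynomial: m(x) = 8 + 11·x + 5·x^2 (mod 13).
For each evaluation point α_i, compute m(α_i) mod 13:
  α_1 = 3: Horner steps 5 → 0 → 8, so m(3) = 8.
  α_2 = 12: Horner steps 5 → 6 → 2, so m(12) = 2.
  α_3 = 2: Horner steps 5 → 8 → 11, so m(2) = 11.
  α_4 = 8: Horner steps 5 → 12 → 0, so m(8) = 0.
  α_5 = 9: Horner steps 5 → 4 → 5, so m(9) = 5.
  α_6 = 10: Horner steps 5 → 9 → 7, so m(10) = 7.
Codeword c = [8, 2, 11, 0, 5, 7] ∈ F_13^6.


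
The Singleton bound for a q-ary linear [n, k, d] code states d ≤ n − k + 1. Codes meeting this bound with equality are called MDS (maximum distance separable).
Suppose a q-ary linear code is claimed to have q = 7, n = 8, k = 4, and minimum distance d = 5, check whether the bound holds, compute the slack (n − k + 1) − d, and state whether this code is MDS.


Singleton RHS = n − k + 1 = 5, slack = 0, bound satisfied, MDS.

Singleton bound: d ≤ n − k + 1.
Here n = 8, k = 4, so n − k + 1 = 5.
Given d = 5, check d ≤ 5: YES.
Slack = (n − k + 1) − d = 0.
The code is MDS (slack = 0).
Description: the claimed parameters are [8, 4, 5]_7; such a code would be MDS (meets Singleton bound).


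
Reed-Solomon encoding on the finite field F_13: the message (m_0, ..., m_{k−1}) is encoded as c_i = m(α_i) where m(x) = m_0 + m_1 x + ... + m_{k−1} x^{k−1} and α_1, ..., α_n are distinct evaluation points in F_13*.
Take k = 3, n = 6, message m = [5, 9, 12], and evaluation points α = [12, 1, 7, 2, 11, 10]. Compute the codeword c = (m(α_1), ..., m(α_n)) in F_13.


c = [8, 0, 6, 6, 9, 8]

Message polynomial: m(x) = 5 + 9·x + 12·x^2 (mod 13).
For each evaluation point α_i, compute m(α_i) mod 13:
  α_1 = 12: Horner steps 12 → 10 → 8, so m(12) = 8.
  α_2 = 1: Horner steps 12 → 8 → 0, so m(1) = 0.
  α_3 = 7: Horner steps 12 → 2 → 6, so m(7) = 6.
  α_4 = 2: Horner steps 12 → 7 → 6, so m(2) = 6.
  α_5 = 11: Horner steps 12 → 11 → 9, so m(11) = 9.
  α_6 = 10: Horner steps 12 → 12 → 8, so m(10) = 8.
Codeword c = [8, 0, 6, 6, 9, 8] ∈ F_13^6.


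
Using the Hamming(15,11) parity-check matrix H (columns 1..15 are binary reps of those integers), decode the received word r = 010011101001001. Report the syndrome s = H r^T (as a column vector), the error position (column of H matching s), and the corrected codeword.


s = (1, 1, 0, 0)^T, error position = 12, corrected codeword c = 010011101000001

Compute s = H r^T mod 2 one row at a time:
  s_1 = 0 + 1 + 0 + 0 + 1 + 0 + 0 + 1 = 3 ≡ 1 (mod 2).
  s_2 = 0 + 1 + 1 + 1 + 1 + 0 + 0 + 1 = 5 ≡ 1 (mod 2).
  s_3 = 1 + 0 + 1 + 1 + 0 + 0 + 0 + 1 = 4 ≡ 0 (mod 2).
  s_4 = 0 + 0 + 1 + 1 + 1 + 0 + 0 + 1 = 4 ≡ 0 (mod 2).
s = (1, 1, 0, 0)^T — this equals column 12 of H (binary 1100), so error is at position 12.
Correct: flip bit 12 of r = 010011101001001 to get c = 010011101000001.


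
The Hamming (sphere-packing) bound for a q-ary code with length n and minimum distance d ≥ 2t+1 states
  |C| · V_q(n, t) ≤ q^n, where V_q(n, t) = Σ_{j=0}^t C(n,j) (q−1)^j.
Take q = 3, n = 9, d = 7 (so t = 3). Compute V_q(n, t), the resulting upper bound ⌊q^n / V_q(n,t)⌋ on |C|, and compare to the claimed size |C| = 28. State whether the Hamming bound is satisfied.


V_q(n, t) = 835, q^n = 19683, Hamming bound = 23, |C| = 28 > bound (violated).

Step 1: Compute V_q(n, t) = Σ_{j=0}^3 C(n, j) (q−1)^j.
  j = 0: C(9,0)·(2)^0 = 1·1 = 1.
  j = 1: C(9,1)·(2)^1 = 9·2 = 18.
  j = 2: C(9,2)·(2)^2 = 36·4 = 144.
  j = 3: C(9,3)·(2)^3 = 84·8 = 672.
  V_q(n, t) = 1 + 18 + 144 + 672 = 835.
Step 2: q^n = 3^9 = 19683.
Step 3: Hamming bound ⌊q^n / V_q(n,t)⌋ = ⌊19683/835⌋ = 23.
Step 4: Compare |C| = 28 to 23: violated.
The claimed |C| lies above the Hamming bound, so no 3-ary code of length 9 with d ≥ 7 can have 28 codewords.


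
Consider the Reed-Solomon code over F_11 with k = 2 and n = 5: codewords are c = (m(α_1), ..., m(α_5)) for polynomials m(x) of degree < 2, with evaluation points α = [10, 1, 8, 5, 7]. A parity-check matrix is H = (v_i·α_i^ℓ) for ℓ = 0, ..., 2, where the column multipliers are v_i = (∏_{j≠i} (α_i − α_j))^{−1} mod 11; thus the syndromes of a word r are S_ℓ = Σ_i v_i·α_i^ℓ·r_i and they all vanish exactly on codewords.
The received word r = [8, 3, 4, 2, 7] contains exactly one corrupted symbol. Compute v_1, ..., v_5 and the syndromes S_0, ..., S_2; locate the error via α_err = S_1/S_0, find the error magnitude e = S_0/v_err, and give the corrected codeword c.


S = (9, 2, 9), error at position 1, error magnitude e = 10, c = [9, 3, 4, 2, 7].

Step 1: column multipliers v_i = (∏_{j≠i}(α_i − α_j))^{−1} mod 11.
  i = 1 (α = 10): (10−1)(10−8)(10−5)(10−7) = 9·2·5·3 = 270 ≡ 6, so v_1 = 6^{−1} = 2 (mod 11).
  i = 2 (α = 1): (1−10)(1−8)(1−5)(1−7) = (−9)·(−7)·(−4)·(−6) = 1512 ≡ 5, so v_2 = 5^{−1} = 9 (mod 11).
  i = 3 (α = 8): (8−10)(8−1)(8−5)(8−7) = (−2)·7·3·1 = −42 ≡ 2, so v_3 = 2^{−1} = 6 (mod 11).
  i = 4 (α = 5): (5−10)(5−1)(5−8)(5−7) = (−5)·4·(−3)·(−2) = −120 ≡ 1, so v_4 = 1^{−1} = 1 (mod 11).
  i = 5 (α = 7): (7−10)(7−1)(7−8)(7−5) = (−3)·6·(−1)·2 = 36 ≡ 3, so v_5 = 3^{−1} = 4 (mod 11).
  v = [2, 9, 6, 1, 4].
Step 2: syndromes of r = [8, 3, 4, 2, 7] (all sums mod 11).
  S_0 = Σ v_i r_i = 2·8 + 9·3 + 6·4 + 1·2 + 4·7 = 97 ≡ 9.
  S_1 = Σ v_i α_i r_i = 2·10·8 + 9·1·3 + 6·8·4 + 1·5·2 + 4·7·7 = 585 ≡ 2.
  α_i^2 mod 11 = [1, 1, 9, 3, 5].
  S_2 = Σ v_i α_i^2 r_i = 2·1·8 + 9·1·3 + 6·9·4 + 1·3·2 + 4·5·7 = 405 ≡ 9.
  S = (9, 2, 9) ≠ 0, so r is not a codeword (an error is present).
Step 3: locate the error. For a single error e at position i, S_ℓ = v_i·e·α_i^ℓ, so α_err = S_1/S_0.
  S_0^{−1} = 9^{−1} = 5 (mod 11), so α_err = 2·5 = 10 ≡ 10 = α_1. Error position i = 1.
  Consistency check: S_2/S_1 = 9·6 = 54 ≡ 10 = α_err ✓ (single-error assumption holds).
Step 4: error magnitude e = S_0/v_1 = S_0·∏_{j≠1}(α_1 − α_j) = 9·6 = 54 ≡ 10 (mod 11).
Step 5: correct position 1: c_1 = r_1 − e = 8 − 10 ≡ 9 (mod 11). Hence c = [9, 3, 4, 2, 7].
  Check: interpolating c through the α_i gives m(x) = 6 + 8·x (degree < 2) with m(α_i) = c_i for every i, so c is indeed a codeword.


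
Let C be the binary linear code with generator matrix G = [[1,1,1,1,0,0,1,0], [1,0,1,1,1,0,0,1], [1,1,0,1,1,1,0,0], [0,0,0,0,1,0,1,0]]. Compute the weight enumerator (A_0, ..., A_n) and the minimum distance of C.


Weight distribution: A_0 = 1, A_2 = 3, A_4 = 3, A_5 = 8, A_6 = 1. Minimum distance d = 2.

Enumerate all 2^4 = 16 messages m ∈ F_2^4.
For each, compute codeword c = mG in F_2^8, then tally its weight.
  m = 0000 → c = 00000000, weight = 0.
  m = 1000 → c = 11110010, weight = 5.
  m = 0100 → c = 10111001, weight = 5.
  m = 1100 → c = 01001011, weight = 4.
  m = 0010 → c = 11011100, weight = 5.
  m = 1010 → c = 00101110, weight = 4.
  m = 0110 → c = 01100101, weight = 4.
  m = 1110 → c = 10010111, weight = 5.
  m = 0001 → c = 00001010, weight = 2.
  m = 1001 → c = 11111000, weight = 5.
  m = 0101 → c = 10110011, weight = 5.
  m = 1101 → c = 01000001, weight = 2.
  m = 0011 → c = 11010110, weight = 5.
  m = 1011 → c = 00100100, weight = 2.
  m = 0111 → c = 01101111, weight = 6.
  m = 1111 → c = 10011101, weight = 5.
Tally weights:
  weight 0: 1 codewords.
  weight 2: 3 codewords.
  weight 4: 3 codewords.
  weight 5: 8 codewords.
  weight 6: 1 codewords.
Minimum distance d = smallest w > 0 with A_w > 0 = 2.
Sanity: Σ A_w = 16 = 2^4 = 16 ✓.


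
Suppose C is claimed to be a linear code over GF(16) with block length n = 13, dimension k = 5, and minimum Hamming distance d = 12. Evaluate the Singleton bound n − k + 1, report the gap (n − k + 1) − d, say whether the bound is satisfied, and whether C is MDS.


Singleton RHS = n − k + 1 = 9, slack = -3, bound violated (no such code; not MDS).

Singleton bound: d ≤ n − k + 1.
Here n = 13, k = 5, so n − k + 1 = 9.
Given d = 12, check d ≤ 9: NO.
Slack = (n − k + 1) − d = -3.
The slack is negative: d = 12 exceeds n − k + 1 = 9 by 3, so the Singleton bound is violated and no linear [13, 5, 12]_16 code can exist. In particular it is not MDS (MDS requires d = n − k + 1 exactly).
Description: the claimed parameters are [13, 5, 12]_16; such a code would be impossible (violates the Singleton bound).


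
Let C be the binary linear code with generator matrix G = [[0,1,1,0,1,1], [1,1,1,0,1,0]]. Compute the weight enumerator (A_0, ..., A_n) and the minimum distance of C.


Weight distribution: A_0 = 1, A_2 = 1, A_4 = 2. Minimum distance d = 2.

Enumerate all 2^2 = 4 messages m ∈ F_2^2.
For each, compute codeword c = mG in F_2^6, then tally its weight.
  m = 00 → c = 000000, weight = 0.
  m = 10 → c = 011011, weight = 4.
  m = 01 → c = 111010, weight = 4.
  m = 11 → c = 100001, weight = 2.
Tally weights:
  weight 0: 1 codewords.
  weight 2: 1 codewords.
  weight 4: 2 codewords.
Minimum distance d = smallest w > 0 with A_w > 0 = 2.
Sanity: Σ A_w = 4 = 2^2 = 4 ✓.


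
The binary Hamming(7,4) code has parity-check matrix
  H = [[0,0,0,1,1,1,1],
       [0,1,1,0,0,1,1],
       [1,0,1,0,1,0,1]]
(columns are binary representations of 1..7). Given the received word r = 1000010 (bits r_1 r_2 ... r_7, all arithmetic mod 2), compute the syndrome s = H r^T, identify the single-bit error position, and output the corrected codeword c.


s = (1, 1, 1)^T, error position = 7, corrected codeword c = 1000011

Compute s = H r^T mod 2 one row at a time:
  s_1 = 0 + 0 + 1 + 0 = 1 ≡ 1 (mod 2).
  s_2 = 0 + 0 + 1 + 0 = 1 ≡ 1 (mod 2).
  s_3 = 1 + 0 + 0 + 0 = 1 ≡ 1 (mod 2).
s = (1, 1, 1)^T — this equals column 7 of H (binary 111), so error is at position 7.
Correct: flip bit 7 of r = 1000010 to get c = 1000011.


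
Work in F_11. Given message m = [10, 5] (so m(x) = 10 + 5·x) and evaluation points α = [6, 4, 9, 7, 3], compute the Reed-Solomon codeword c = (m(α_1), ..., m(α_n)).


c = [7, 8, 0, 1, 3]

Message polynomial: m(x) = 10 + 5·x (mod 11).
For each evaluation point α_i, compute m(α_i) mod 11:
  α_1 = 6: Horner steps 5 → 7, so m(6) = 7.
  α_2 = 4: Horner steps 5 → 8, so m(4) = 8.
  α_3 = 9: Horner steps 5 → 0, so m(9) = 0.
  α_4 = 7: Horner steps 5 → 1, so m(7) = 1.
  α_5 = 3: Horner steps 5 → 3, so m(3) = 3.
Codeword c = [7, 8, 0, 1, 3] ∈ F_11^5.


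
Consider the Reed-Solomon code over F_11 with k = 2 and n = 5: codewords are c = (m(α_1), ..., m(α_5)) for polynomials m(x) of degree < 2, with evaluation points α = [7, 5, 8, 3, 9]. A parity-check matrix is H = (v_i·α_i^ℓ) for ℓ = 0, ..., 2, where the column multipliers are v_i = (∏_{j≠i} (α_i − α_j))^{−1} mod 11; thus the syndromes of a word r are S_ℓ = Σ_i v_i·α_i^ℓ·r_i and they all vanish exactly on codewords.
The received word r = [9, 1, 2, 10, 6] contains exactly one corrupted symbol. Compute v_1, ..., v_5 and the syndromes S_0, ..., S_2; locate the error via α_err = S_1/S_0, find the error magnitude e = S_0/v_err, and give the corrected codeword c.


S = (8, 2, 6), error at position 4, error magnitude e = 6, c = [9, 1, 2, 4, 6].

Step 1: column multipliers v_i = (∏_{j≠i}(α_i − α_j))^{−1} mod 11.
  i = 1 (α = 7): (7−5)(7−8)(7−3)(7−9) = 2·(−1)·4·(−2) = 16 ≡ 5, so v_1 = 5^{−1} = 9 (mod 11).
  i = 2 (α = 5): (5−7)(5−8)(5−3)(5−9) = (−2)·(−3)·2·(−4) = −48 ≡ 7, so v_2 = 7^{−1} = 8 (mod 11).
  i = 3 (α = 8): (8−7)(8−5)(8−3)(8−9) = 1·3·5·(−1) = −15 ≡ 7, so v_3 = 7^{−1} = 8 (mod 11).
  i = 4 (α = 3): (3−7)(3−5)(3−8)(3−9) = (−4)·(−2)·(−5)·(−6) = 240 ≡ 9, so v_4 = 9^{−1} = 5 (mod 11).
  i = 5 (α = 9): (9−7)(9−5)(9−8)(9−3) = 2·4·1·6 = 48 ≡ 4, so v_5 = 4^{−1} = 3 (mod 11).
  v = [9, 8, 8, 5, 3].
Step 2: syndromes of r = [9, 1, 2, 10, 6] (all sums mod 11).
  S_0 = Σ v_i r_i = 9·9 + 8·1 + 8·2 + 5·10 + 3·6 = 173 ≡ 8.
  S_1 = Σ v_i α_i r_i = 9·7·9 + 8·5·1 + 8·8·2 + 5·3·10 + 3·9·6 = 1047 ≡ 2.
  α_i^2 mod 11 = [5, 3, 9, 9, 4].
  S_2 = Σ v_i α_i^2 r_i = 9·5·9 + 8·3·1 + 8·9·2 + 5·9·10 + 3·4·6 = 1095 ≡ 6.
  S = (8, 2, 6) ≠ 0, so r is not a codeword (an error is present).
Step 3: locate the error. For a single error e at position i, S_ℓ = v_i·e·α_i^ℓ, so α_err = S_1/S_0.
  S_0^{−1} = 8^{−1} = 7 (mod 11), so α_err = 2·7 = 14 ≡ 3 = α_4. Error position i = 4.
  Consistency check: S_2/S_1 = 6·6 = 36 ≡ 3 = α_err ✓ (single-error assumption holds).
Step 4: error magnitude e = S_0/v_4 = S_0·∏_{j≠4}(α_4 − α_j) = 8·9 = 72 ≡ 6 (mod 11).
Step 5: correct position 4: c_4 = r_4 − e = 10 − 6 ≡ 4 (mod 11). Hence c = [9, 1, 2, 4, 6].
  Check: interpolating c through the α_i gives m(x) = 3 + 4·x (degree < 2) with m(α_i) = c_i for every i, so c is indeed a codeword.


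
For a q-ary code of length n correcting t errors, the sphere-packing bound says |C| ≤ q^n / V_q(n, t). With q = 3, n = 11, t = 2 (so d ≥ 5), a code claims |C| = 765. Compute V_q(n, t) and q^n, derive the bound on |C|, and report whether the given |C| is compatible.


V_q(n, t) = 243, q^n = 177147, Hamming bound = 729, |C| = 765 > bound (violated).

Step 1: Compute V_q(n, t) = Σ_{j=0}^2 C(n, j) (q−1)^j.
  j = 0: C(11,0)·(2)^0 = 1·1 = 1.
  j = 1: C(11,1)·(2)^1 = 11·2 = 22.
  j = 2: C(11,2)·(2)^2 = 55·4 = 220.
  V_q(n, t) = 1 + 22 + 220 = 243.
Step 2: q^n = 3^11 = 177147.
Step 3: Hamming bound ⌊q^n / V_q(n,t)⌋ = ⌊177147/243⌋ = 729.
Step 4: Compare |C| = 765 to 729: violated.
The claimed |C| lies above the Hamming bound, so no 3-ary code of length 11 with d ≥ 5 can have 765 codewords.


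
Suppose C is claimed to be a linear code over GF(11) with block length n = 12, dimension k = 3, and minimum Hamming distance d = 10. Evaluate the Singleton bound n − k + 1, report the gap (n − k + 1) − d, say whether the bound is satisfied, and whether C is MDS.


Singleton RHS = n − k + 1 = 10, slack = 0, bound satisfied, MDS.

Singleton bound: d ≤ n − k + 1.
Here n = 12, k = 3, so n − k + 1 = 10.
Given d = 10, check d ≤ 10: YES.
Slack = (n − k + 1) − d = 0.
The code is MDS (slack = 0).
Description: the claimed parameters are [12, 3, 10]_11; such a code would be MDS (meets Singleton bound).


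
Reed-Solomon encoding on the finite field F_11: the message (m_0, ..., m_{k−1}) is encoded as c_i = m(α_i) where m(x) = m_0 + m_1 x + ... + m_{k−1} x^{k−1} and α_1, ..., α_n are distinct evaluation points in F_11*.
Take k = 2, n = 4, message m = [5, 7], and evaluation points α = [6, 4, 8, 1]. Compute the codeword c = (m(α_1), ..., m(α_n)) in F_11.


c = [3, 0, 6, 1]

Message polynomial: m(x) = 5 + 7·x (mod 11).
For each evaluation point α_i, compute m(α_i) mod 11:
  α_1 = 6: Horner steps 7 → 3, so m(6) = 3.
  α_2 = 4: Horner steps 7 → 0, so m(4) = 0.
  α_3 = 8: Horner steps 7 → 6, so m(8) = 6.
  α_4 = 1: Horner steps 7 → 1, so m(1) = 1.
Codeword c = [3, 0, 6, 1] ∈ F_11^4.


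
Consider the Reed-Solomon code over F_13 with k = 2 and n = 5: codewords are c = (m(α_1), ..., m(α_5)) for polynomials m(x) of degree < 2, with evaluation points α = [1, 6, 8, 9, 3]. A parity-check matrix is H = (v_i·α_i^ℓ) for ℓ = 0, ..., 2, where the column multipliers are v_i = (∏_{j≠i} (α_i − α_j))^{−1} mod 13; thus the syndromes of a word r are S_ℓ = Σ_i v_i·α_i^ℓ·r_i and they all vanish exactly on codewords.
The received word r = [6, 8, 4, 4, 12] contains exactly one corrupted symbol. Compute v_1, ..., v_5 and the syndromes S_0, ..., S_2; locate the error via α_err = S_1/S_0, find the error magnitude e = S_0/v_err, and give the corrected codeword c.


S = (2, 3, 11), error at position 3, error magnitude e = 3, c = [6, 8, 1, 4, 12].

Step 1: column multipliers v_i = (∏_{j≠i}(α_i − α_j))^{−1} mod 13.
  i = 1 (α = 1): (1−6)(1−8)(1−9)(1−3) = (−5)·(−7)·(−8)·(−2) = 560 ≡ 1, so v_1 = 1^{−1} = 1 (mod 13).
  i = 2 (α = 6): (6−1)(6−8)(6−9)(6−3) = 5·(−2)·(−3)·3 = 90 ≡ 12, so v_2 = 12^{−1} = 12 (mod 13).
  i = 3 (α = 8): (8−1)(8−6)(8−9)(8−3) = 7·2·(−1)·5 = −70 ≡ 8, so v_3 = 8^{−1} = 5 (mod 13).
  i = 4 (α = 9): (9−1)(9−6)(9−8)(9−3) = 8·3·1·6 = 144 ≡ 1, so v_4 = 1^{−1} = 1 (mod 13).
  i = 5 (α = 3): (3−1)(3−6)(3−8)(3−9) = 2·(−3)·(−5)·(−6) = −180 ≡ 2, so v_5 = 2^{−1} = 7 (mod 13).
  v = [1, 12, 5, 1, 7].
Step 2: syndromes of r = [6, 8, 4, 4, 12] (all sums mod 13).
  S_0 = Σ v_i r_i = 1·6 + 12·8 + 5·4 + 1·4 + 7·12 = 210 ≡ 2.
  S_1 = Σ v_i α_i r_i = 1·1·6 + 12·6·8 + 5·8·4 + 1·9·4 + 7·3·12 = 1030 ≡ 3.
  α_i^2 mod 13 = [1, 10, 12, 3, 9].
  S_2 = Σ v_i α_i^2 r_i = 1·1·6 + 12·10·8 + 5·12·4 + 1·3·4 + 7·9·12 = 1974 ≡ 11.
  S = (2, 3, 11) ≠ 0, so r is not a codeword (an error is present).
Step 3: locate the error. For a single error e at position i, S_ℓ = v_i·e·α_i^ℓ, so α_err = S_1/S_0.
  S_0^{−1} = 2^{−1} = 7 (mod 13), so α_err = 3·7 = 21 ≡ 8 = α_3. Error position i = 3.
  Consistency check: S_2/S_1 = 11·9 = 99 ≡ 8 = α_err ✓ (single-error assumption holds).
Step 4: error magnitude e = S_0/v_3 = S_0·∏_{j≠3}(α_3 − α_j) = 2·8 = 16 ≡ 3 (mod 13).
Step 5: correct position 3: c_3 = r_3 − e = 4 − 3 ≡ 1 (mod 13). Hence c = [6, 8, 1, 4, 12].
  Check: interpolating c through the α_i gives m(x) = 3 + 3·x (degree < 2) with m(α_i) = c_i for every i, so c is indeed a codeword.


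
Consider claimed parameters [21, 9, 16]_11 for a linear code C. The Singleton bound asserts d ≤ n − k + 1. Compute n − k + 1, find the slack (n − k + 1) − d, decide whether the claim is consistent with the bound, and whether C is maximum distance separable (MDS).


Singleton RHS = n − k + 1 = 13, slack = -3, bound violated (no such code; not MDS).

Singleton bound: d ≤ n − k + 1.
Here n = 21, k = 9, so n − k + 1 = 13.
Given d = 16, check d ≤ 13: NO.
Slack = (n − k + 1) − d = -3.
The slack is negative: d = 16 exceeds n − k + 1 = 13 by 3, so the Singleton bound is violated and no linear [21, 9, 16]_11 code can exist. In particular it is not MDS (MDS requires d = n − k + 1 exactly).
Description: the claimed parameters are [21, 9, 16]_11; such a code would be impossible (violates the Singleton bound).


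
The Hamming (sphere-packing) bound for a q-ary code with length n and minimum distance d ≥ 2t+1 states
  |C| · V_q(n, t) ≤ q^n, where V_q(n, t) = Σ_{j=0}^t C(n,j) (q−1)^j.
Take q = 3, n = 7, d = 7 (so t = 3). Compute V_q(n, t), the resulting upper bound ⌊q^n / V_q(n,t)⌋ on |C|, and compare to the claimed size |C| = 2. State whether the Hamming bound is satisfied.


V_q(n, t) = 379, q^n = 2187, Hamming bound = 5, |C| = 2 ≤ bound (satisfied).

Step 1: Compute V_q(n, t) = Σ_{j=0}^3 C(n, j) (q−1)^j.
  j = 0: C(7,0)·(2)^0 = 1·1 = 1.
  j = 1: C(7,1)·(2)^1 = 7·2 = 14.
  j = 2: C(7,2)·(2)^2 = 21·4 = 84.
  j = 3: C(7,3)·(2)^3 = 35·8 = 280.
  V_q(n, t) = 1 + 14 + 84 + 280 = 379.
Step 2: q^n = 3^7 = 2187.
Step 3: Hamming bound ⌊q^n / V_q(n,t)⌋ = ⌊2187/379⌋ = 5.
Step 4: Compare |C| = 2 to 5: satisfied.
The claimed |C| lies below the Hamming bound.


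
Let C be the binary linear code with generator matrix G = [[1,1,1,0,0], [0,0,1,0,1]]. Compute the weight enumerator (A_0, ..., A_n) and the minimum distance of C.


Weight distribution: A_0 = 1, A_2 = 1, A_3 = 2. Minimum distance d = 2.

Enumerate all 2^2 = 4 messages m ∈ F_2^2.
For each, compute codeword c = mG in F_2^5, then tally its weight.
  m = 00 → c = 00000, weight = 0.
  m = 10 → c = 11100, weight = 3.
  m = 01 → c = 00101, weight = 2.
  m = 11 → c = 11001, weight = 3.
Tally weights:
  weight 0: 1 codewords.
  weight 2: 1 codewords.
  weight 3: 2 codewords.
Minimum distance d = smallest w > 0 with A_w > 0 = 2.
Sanity: Σ A_w = 4 = 2^2 = 4 ✓.


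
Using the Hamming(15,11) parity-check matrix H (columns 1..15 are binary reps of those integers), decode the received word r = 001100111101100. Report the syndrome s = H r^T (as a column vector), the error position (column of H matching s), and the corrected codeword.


s = (1, 0, 1, 0)^T, error position = 10, corrected codeword c = 001100111001100

Compute s = H r^T mod 2 one row at a time:
  s_1 = 1 + 1 + 1 + 0 + 1 + 1 + 0 + 0 = 5 ≡ 1 (mod 2).
  s_2 = 1 + 0 + 0 + 1 + 1 + 1 + 0 + 0 = 4 ≡ 0 (mod 2).
  s_3 = 0 + 1 + 0 + 1 + 1 + 0 + 0 + 0 = 3 ≡ 1 (mod 2).
  s_4 = 0 + 1 + 0 + 1 + 1 + 0 + 1 + 0 = 4 ≡ 0 (mod 2).
s = (1, 0, 1, 0)^T — this equals column 10 of H (binary 1010), so error is at position 10.
Correct: flip bit 10 of r = 001100111101100 to get c = 001100111001100.


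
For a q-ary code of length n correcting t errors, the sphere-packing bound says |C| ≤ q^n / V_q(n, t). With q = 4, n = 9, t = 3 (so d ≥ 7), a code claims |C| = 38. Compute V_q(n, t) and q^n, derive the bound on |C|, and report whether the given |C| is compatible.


V_q(n, t) = 2620, q^n = 262144, Hamming bound = 100, |C| = 38 ≤ bound (satisfied).

Step 1: Compute V_q(n, t) = Σ_{j=0}^3 C(n, j) (q−1)^j.
  j = 0: C(9,0)·(3)^0 = 1·1 = 1.
  j = 1: C(9,1)·(3)^1 = 9·3 = 27.
  j = 2: C(9,2)·(3)^2 = 36·9 = 324.
  j = 3: C(9,3)·(3)^3 = 84·27 = 2268.
  V_q(n, t) = 1 + 27 + 324 + 2268 = 2620.
Step 2: q^n = 4^9 = 262144.
Step 3: Hamming bound ⌊q^n / V_q(n,t)⌋ = ⌊262144/2620⌋ = 100.
Step 4: Compare |C| = 38 to 100: satisfied.
The claimed |C| lies below the Hamming bound.


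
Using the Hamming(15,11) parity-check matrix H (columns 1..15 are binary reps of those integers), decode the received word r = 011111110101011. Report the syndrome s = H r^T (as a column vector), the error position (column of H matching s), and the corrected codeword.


s = (1, 1, 1, 0)^T, error position = 14, corrected codeword c = 011111110101001

Compute s = H r^T mod 2 one row at a time:
  s_1 = 1 + 0 + 1 + 0 + 1 + 0 + 1 + 1 = 5 ≡ 1 (mod 2).
  s_2 = 1 + 1 + 1 + 1 + 1 + 0 + 1 + 1 = 7 ≡ 1 (mod 2).
  s_3 = 1 + 1 + 1 + 1 + 1 + 0 + 1 + 1 = 7 ≡ 1 (mod 2).
  s_4 = 0 + 1 + 1 + 1 + 0 + 0 + 0 + 1 = 4 ≡ 0 (mod 2).
s = (1, 1, 1, 0)^T — this equals column 14 of H (binary 1110), so error is at position 14.
Correct: flip bit 14 of r = 011111110101011 to get c = 011111110101001.


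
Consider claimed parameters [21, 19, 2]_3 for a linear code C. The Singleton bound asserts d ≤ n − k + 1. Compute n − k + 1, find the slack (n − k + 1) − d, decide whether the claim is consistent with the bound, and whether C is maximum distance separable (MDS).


Singleton RHS = n − k + 1 = 3, slack = 1, bound satisfied, not MDS.

Singleton bound: d ≤ n − k + 1.
Here n = 21, k = 19, so n − k + 1 = 3.
Given d = 2, check d ≤ 3: YES.
Slack = (n − k + 1) − d = 1.
The code is NOT MDS (slack = 1 > 0).
Description: the claimed parameters are [21, 19, 2]_3; such a code would be non-MDS.


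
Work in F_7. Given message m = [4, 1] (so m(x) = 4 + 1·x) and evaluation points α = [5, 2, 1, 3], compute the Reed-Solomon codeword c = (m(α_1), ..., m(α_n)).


c = [2, 6, 5, 0]

Message polynomial: m(x) = 4 + 1·x (mod 7).
For each evaluation point α_i, compute m(α_i) mod 7:
  α_1 = 5: Horner steps 1 → 2, so m(5) = 2.
  α_2 = 2: Horner steps 1 → 6, so m(2) = 6.
  α_3 = 1: Horner steps 1 → 5, so m(1) = 5.
  α_4 = 3: Horner steps 1 → 0, so m(3) = 0.
Codeword c = [2, 6, 5, 0] ∈ F_7^4.


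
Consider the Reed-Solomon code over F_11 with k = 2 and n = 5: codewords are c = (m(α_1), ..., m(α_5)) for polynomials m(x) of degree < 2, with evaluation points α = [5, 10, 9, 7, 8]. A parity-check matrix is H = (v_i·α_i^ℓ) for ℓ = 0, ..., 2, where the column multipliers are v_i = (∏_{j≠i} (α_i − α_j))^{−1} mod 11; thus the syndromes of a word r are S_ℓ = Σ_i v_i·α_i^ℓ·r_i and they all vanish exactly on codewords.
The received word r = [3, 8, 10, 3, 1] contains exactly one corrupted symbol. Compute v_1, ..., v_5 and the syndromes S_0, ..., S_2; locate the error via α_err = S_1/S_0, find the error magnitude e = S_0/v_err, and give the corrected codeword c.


S = (4, 9, 1), error at position 1, error magnitude e = 7, c = [7, 8, 10, 3, 1].

Step 1: column multipliers v_i = (∏_{j≠i}(α_i − α_j))^{−1} mod 11.
  i = 1 (α = 5): (5−10)(5−9)(5−7)(5−8) = (−5)·(−4)·(−2)·(−3) = 120 ≡ 10, so v_1 = 10^{−1} = 10 (mod 11).
  i = 2 (α = 10): (10−5)(10−9)(10−7)(10−8) = 5·1·3·2 = 30 ≡ 8, so v_2 = 8^{−1} = 7 (mod 11).
  i = 3 (α = 9): (9−5)(9−10)(9−7)(9−8) = 4·(−1)·2·1 = −8 ≡ 3, so v_3 = 3^{−1} = 4 (mod 11).
  i = 4 (α = 7): (7−5)(7−10)(7−9)(7−8) = 2·(−3)·(−2)·(−1) = −12 ≡ 10, so v_4 = 10^{−1} = 10 (mod 11).
  i = 5 (α = 8): (8−5)(8−10)(8−9)(8−7) = 3·(−2)·(−1)·1 = 6 ≡ 6, so v_5 = 6^{−1} = 2 (mod 11).
  v = [10, 7, 4, 10, 2].
Step 2: syndromes of r = [3, 8, 10, 3, 1] (all sums mod 11).
  S_0 = Σ v_i r_i = 10·3 + 7·8 + 4·10 + 10·3 + 2·1 = 158 ≡ 4.
  S_1 = Σ v_i α_i r_i = 10·5·3 + 7·10·8 + 4·9·10 + 10·7·3 + 2·8·1 = 1296 ≡ 9.
  α_i^2 mod 11 = [3, 1, 4, 5, 9].
  S_2 = Σ v_i α_i^2 r_i = 10·3·3 + 7·1·8 + 4·4·10 + 10·5·3 + 2·9·1 = 474 ≡ 1.
  S = (4, 9, 1) ≠ 0, so r is not a codeword (an error is present).
Step 3: locate the error. For a single error e at position i, S_ℓ = v_i·e·α_i^ℓ, so α_err = S_1/S_0.
  S_0^{−1} = 4^{−1} = 3 (mod 11), so α_err = 9·3 = 27 ≡ 5 = α_1. Error position i = 1.
  Consistency check: S_2/S_1 = 1·5 = 5 ≡ 5 = α_err ✓ (single-error assumption holds).
Step 4: error magnitude e = S_0/v_1 = S_0·∏_{j≠1}(α_1 − α_j) = 4·10 = 40 ≡ 7 (mod 11).
Step 5: correct position 1: c_1 = r_1 − e = 3 − 7 ≡ 7 (mod 11). Hence c = [7, 8, 10, 3, 1].
  Check: interpolating c through the α_i gives m(x) = 6 + 9·x (degree < 2) with m(α_i) = c_i for every i, so c is indeed a codeword.


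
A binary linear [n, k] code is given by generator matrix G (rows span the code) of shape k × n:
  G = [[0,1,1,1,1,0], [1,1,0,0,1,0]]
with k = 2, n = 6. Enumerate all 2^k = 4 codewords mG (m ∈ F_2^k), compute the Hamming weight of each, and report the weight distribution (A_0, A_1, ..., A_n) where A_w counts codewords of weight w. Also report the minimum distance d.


Weight distribution: A_0 = 1, A_3 = 2, A_4 = 1. Minimum distance d = 3.

Enumerate all 2^2 = 4 messages m ∈ F_2^2.
For each, compute codeword c = mG in F_2^6, then tally its weight.
  m = 00 → c = 000000, weight = 0.
  m = 10 → c = 011110, weight = 4.
  m = 01 → c = 110010, weight = 3.
  m = 11 → c = 101100, weight = 3.
Tally weights:
  weight 0: 1 codewords.
  weight 3: 2 codewords.
  weight 4: 1 codewords.
Minimum distance d = smallest w > 0 with A_w > 0 = 3.
Sanity: Σ A_w = 4 = 2^2 = 4 ✓.


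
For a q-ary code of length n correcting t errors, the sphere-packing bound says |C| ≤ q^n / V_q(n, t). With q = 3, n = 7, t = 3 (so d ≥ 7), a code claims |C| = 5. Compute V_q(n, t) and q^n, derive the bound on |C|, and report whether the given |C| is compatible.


V_q(n, t) = 379, q^n = 2187, Hamming bound = 5, |C| = 5 ≤ bound (satisfied).

Step 1: Compute V_q(n, t) = Σ_{j=0}^3 C(n, j) (q−1)^j.
  j = 0: C(7,0)·(2)^0 = 1·1 = 1.
  j = 1: C(7,1)·(2)^1 = 7·2 = 14.
  j = 2: C(7,2)·(2)^2 = 21·4 = 84.
  j = 3: C(7,3)·(2)^3 = 35·8 = 280.
  V_q(n, t) = 1 + 14 + 84 + 280 = 379.
Step 2: q^n = 3^7 = 2187.
Step 3: Hamming bound ⌊q^n / V_q(n,t)⌋ = ⌊2187/379⌋ = 5.
Step 4: Compare |C| = 5 to 5: satisfied.
The claimed |C| lies at the Hamming bound (tight).


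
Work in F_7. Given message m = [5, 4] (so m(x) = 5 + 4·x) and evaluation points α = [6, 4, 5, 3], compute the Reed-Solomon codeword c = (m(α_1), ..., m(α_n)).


c = [1, 0, 4, 3]

Message polynomial: m(x) = 5 + 4·x (mod 7).
For each evaluation point α_i, compute m(α_i) mod 7:
  α_1 = 6: Horner steps 4 → 1, so m(6) = 1.
  α_2 = 4: Horner steps 4 → 0, so m(4) = 0.
  α_3 = 5: Horner steps 4 → 4, so m(5) = 4.
  α_4 = 3: Horner steps 4 → 3, so m(3) = 3.
Codeword c = [1, 0, 4, 3] ∈ F_7^4.


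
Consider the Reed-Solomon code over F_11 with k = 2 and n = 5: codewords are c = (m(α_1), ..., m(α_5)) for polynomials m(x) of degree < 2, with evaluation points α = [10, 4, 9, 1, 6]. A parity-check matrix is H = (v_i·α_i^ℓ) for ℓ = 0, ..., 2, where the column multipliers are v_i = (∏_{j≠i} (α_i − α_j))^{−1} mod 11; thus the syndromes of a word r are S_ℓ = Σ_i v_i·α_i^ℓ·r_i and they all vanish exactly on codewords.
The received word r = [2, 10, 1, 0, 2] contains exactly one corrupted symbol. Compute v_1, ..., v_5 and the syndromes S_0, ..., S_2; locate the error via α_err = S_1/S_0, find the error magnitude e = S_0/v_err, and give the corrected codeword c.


S = (7, 4, 7), error at position 1, error magnitude e = 5, c = [8, 10, 1, 0, 2].

Step 1: column multipliers v_i = (∏_{j≠i}(α_i − α_j))^{−1} mod 11.
  i = 1 (α = 10): (10−4)(10−9)(10−1)(10−6) = 6·1·9·4 = 216 ≡ 7, so v_1 = 7^{−1} = 8 (mod 11).
  i = 2 (α = 4): (4−10)(4−9)(4−1)(4−6) = (−6)·(−5)·3·(−2) = −180 ≡ 7, so v_2 = 7^{−1} = 8 (mod 11).
  i = 3 (α = 9): (9−10)(9−4)(9−1)(9−6) = (−1)·5·8·3 = −120 ≡ 1, so v_3 = 1^{−1} = 1 (mod 11).
  i = 4 (α = 1): (1−10)(1−4)(1−9)(1−6) = (−9)·(−3)·(−8)·(−5) = 1080 ≡ 2, so v_4 = 2^{−1} = 6 (mod 11).
  i = 5 (α = 6): (6−10)(6−4)(6−9)(6−1) = (−4)·2·(−3)·5 = 120 ≡ 10, so v_5 = 10^{−1} = 10 (mod 11).
  v = [8, 8, 1, 6, 10].
Step 2: syndromes of r = [2, 10, 1, 0, 2] (all sums mod 11).
  S_0 = Σ v_i r_i = 8·2 + 8·10 + 1·1 + 6·0 + 10·2 = 117 ≡ 7.
  S_1 = Σ v_i α_i r_i = 8·10·2 + 8·4·10 + 1·9·1 + 6·1·0 + 10·6·2 = 609 ≡ 4.
  α_i^2 mod 11 = [1, 5, 4, 1, 3].
  S_2 = Σ v_i α_i^2 r_i = 8·1·2 + 8·5·10 + 1·4·1 + 6·1·0 + 10·3·2 = 480 ≡ 7.
  S = (7, 4, 7) ≠ 0, so r is not a codeword (an error is present).
Step 3: locate the error. For a single error e at position i, S_ℓ = v_i·e·α_i^ℓ, so α_err = S_1/S_0.
  S_0^{−1} = 7^{−1} = 8 (mod 11), so α_err = 4·8 = 32 ≡ 10 = α_1. Error position i = 1.
  Consistency check: S_2/S_1 = 7·3 = 21 ≡ 10 = α_err ✓ (single-error assumption holds).
Step 4: error magnitude e = S_0/v_1 = S_0·∏_{j≠1}(α_1 − α_j) = 7·7 = 49 ≡ 5 (mod 11).
Step 5: correct position 1: c_1 = r_1 − e = 2 − 5 ≡ 8 (mod 11). Hence c = [8, 10, 1, 0, 2].
  Check: interpolating c through the α_i gives m(x) = 4 + 7·x (degree < 2) with m(α_i) = c_i for every i, so c is indeed a codeword.


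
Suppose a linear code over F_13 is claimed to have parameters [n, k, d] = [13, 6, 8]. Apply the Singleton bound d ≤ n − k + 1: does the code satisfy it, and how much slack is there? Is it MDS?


Singleton RHS = n − k + 1 = 8, slack = 0, bound satisfied, MDS.

Singleton bound: d ≤ n − k + 1.
Here n = 13, k = 6, so n − k + 1 = 8.
Given d = 8, check d ≤ 8: YES.
Slack = (n − k + 1) − d = 0.
The code is MDS (slack = 0).
Description: the claimed parameters are [13, 6, 8]_13; such a code would be MDS (meets Singleton bound).


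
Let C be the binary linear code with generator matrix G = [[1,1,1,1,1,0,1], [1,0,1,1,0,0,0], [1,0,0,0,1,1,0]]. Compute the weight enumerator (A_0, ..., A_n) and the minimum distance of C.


Weight distribution: A_0 = 1, A_3 = 3, A_4 = 2, A_5 = 1, A_6 = 1. Minimum distance d = 3.

Enumerate all 2^3 = 8 messages m ∈ F_2^3.
For each, compute codeword c = mG in F_2^7, then tally its weight.
  m = 000 → c = 0000000, weight = 0.
  m = 100 → c = 1111101, weight = 6.
  m = 010 → c = 1011000, weight = 3.
  m = 110 → c = 0100101, weight = 3.
  m = 001 → c = 1000110, weight = 3.
  m = 101 → c = 0111011, weight = 5.
  m = 011 → c = 0011110, weight = 4.
  m = 111 → c = 1100011, weight = 4.
Tally weights:
  weight 0: 1 codewords.
  weight 3: 3 codewords.
  weight 4: 2 codewords.
  weight 5: 1 codewords.
  weight 6: 1 codewords.
Minimum distance d = smallest w > 0 with A_w > 0 = 3.
Sanity: Σ A_w = 8 = 2^3 = 8 ✓.


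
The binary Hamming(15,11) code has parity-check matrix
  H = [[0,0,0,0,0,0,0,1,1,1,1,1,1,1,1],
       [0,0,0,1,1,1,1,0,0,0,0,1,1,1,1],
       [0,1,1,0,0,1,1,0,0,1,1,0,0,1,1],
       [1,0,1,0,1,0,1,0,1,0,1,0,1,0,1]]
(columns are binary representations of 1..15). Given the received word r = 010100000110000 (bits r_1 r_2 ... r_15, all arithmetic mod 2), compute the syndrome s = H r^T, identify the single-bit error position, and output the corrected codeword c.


s = (0, 1, 1, 1)^T, error position = 7, corrected codeword c = 010100100110000

Compute s = H r^T mod 2 one row at a time:
  s_1 = 0 + 0 + 1 + 1 + 0 + 0 + 0 + 0 = 2 ≡ 0 (mod 2).
  s_2 = 1 + 0 + 0 + 0 + 0 + 0 + 0 + 0 = 1 ≡ 1 (mod 2).
  s_3 = 1 + 0 + 0 + 0 + 1 + 1 + 0 + 0 = 3 ≡ 1 (mod 2).
  s_4 = 0 + 0 + 0 + 0 + 0 + 1 + 0 + 0 = 1 ≡ 1 (mod 2).
s = (0, 1, 1, 1)^T — this equals column 7 of H (binary 0111), so error is at position 7.
Correct: flip bit 7 of r = 010100000110000 to get c = 010100100110000.


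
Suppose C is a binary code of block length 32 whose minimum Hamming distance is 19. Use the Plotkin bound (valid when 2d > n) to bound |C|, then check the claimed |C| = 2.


Plotkin bound M ≤ 6; given |C| = 2 ≤ bound (satisfied).

Check applicability: 2d = 38, n = 32.
2d − n = 6 > 0, so Plotkin applies.
Compute d/(2d−n) = 19/6 ≈ 3.1667.
⌊d/(2d−n)⌋ = 3.
Plotkin bound: M ≤ 2·3 = 6.
Given |C| = 2, check: satisfied.
This |C| is below the Plotkin bound.


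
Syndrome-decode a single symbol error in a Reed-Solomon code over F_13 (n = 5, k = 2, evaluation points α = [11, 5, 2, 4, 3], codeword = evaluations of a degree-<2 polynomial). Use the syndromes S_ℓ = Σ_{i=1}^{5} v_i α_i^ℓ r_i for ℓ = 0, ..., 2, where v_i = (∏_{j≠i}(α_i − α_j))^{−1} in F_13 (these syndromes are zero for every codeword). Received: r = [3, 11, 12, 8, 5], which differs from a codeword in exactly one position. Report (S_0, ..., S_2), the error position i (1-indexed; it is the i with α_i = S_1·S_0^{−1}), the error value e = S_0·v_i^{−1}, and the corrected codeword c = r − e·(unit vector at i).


S = (5, 10, 7), error at position 3, error magnitude e = 10, c = [3, 11, 2, 8, 5].

Step 1: column multipliers v_i = (∏_{j≠i}(α_i − α_j))^{−1} mod 13.
  i = 1 (α = 11): (11−5)(11−2)(11−4)(11−3) = 6·9·7·8 = 3024 ≡ 8, so v_1 = 8^{−1} = 5 (mod 13).
  i = 2 (α = 5): (5−11)(5−2)(5−4)(5−3) = (−6)·3·1·2 = −36 ≡ 3, so v_2 = 3^{−1} = 9 (mod 13).
  i = 3 (α = 2): (2−11)(2−5)(2−4)(2−3) = (−9)·(−3)·(−2)·(−1) = 54 ≡ 2, so v_3 = 2^{−1} = 7 (mod 13).
  i = 4 (α = 4): (4−11)(4−5)(4−2)(4−3) = (−7)·(−1)·2·1 = 14 ≡ 1, so v_4 = 1^{−1} = 1 (mod 13).
  i = 5 (α = 3): (3−11)(3−5)(3−2)(3−4) = (−8)·(−2)·1·(−1) = −16 ≡ 10, so v_5 = 10^{−1} = 4 (mod 13).
  v = [5, 9, 7, 1, 4].
Step 2: syndromes of r = [3, 11, 12, 8, 5] (all sums mod 13).
  S_0 = Σ v_i r_i = 5·3 + 9·11 + 7·12 + 1·8 + 4·5 = 226 ≡ 5.
  S_1 = Σ v_i α_i r_i = 5·11·3 + 9·5·11 + 7·2·12 + 1·4·8 + 4·3·5 = 920 ≡ 10.
  α_i^2 mod 13 = [4, 12, 4, 3, 9].
  S_2 = Σ v_i α_i^2 r_i = 5·4·3 + 9·12·11 + 7·4·12 + 1·3·8 + 4·9·5 = 1788 ≡ 7.
  S = (5, 10, 7) ≠ 0, so r is not a codeword (an error is present).
Step 3: locate the error. For a single error e at position i, S_ℓ = v_i·e·α_i^ℓ, so α_err = S_1/S_0.
  S_0^{−1} = 5^{−1} = 8 (mod 13), so α_err = 10·8 = 80 ≡ 2 = α_3. Error position i = 3.
  Consistency check: S_2/S_1 = 7·4 = 28 ≡ 2 = α_err ✓ (single-error assumption holds).
Step 4: error magnitude e = S_0/v_3 = S_0·∏_{j≠3}(α_3 − α_j) = 5·2 = 10 ≡ 10 (mod 13).
Step 5: correct position 3: c_3 = r_3 − e = 12 − 10 ≡ 2 (mod 13). Hence c = [3, 11, 2, 8, 5].
  Check: interpolating c through the α_i gives m(x) = 9 + 3·x (degree < 2) with m(α_i) = c_i for every i, so c is indeed a codeword.


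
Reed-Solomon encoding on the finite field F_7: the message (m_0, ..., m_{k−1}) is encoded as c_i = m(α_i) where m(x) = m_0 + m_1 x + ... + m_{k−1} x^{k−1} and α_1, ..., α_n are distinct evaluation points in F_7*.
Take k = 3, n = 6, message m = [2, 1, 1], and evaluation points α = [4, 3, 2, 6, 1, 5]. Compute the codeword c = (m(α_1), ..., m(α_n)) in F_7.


c = [1, 0, 1, 2, 4, 4]

Message polynomial: m(x) = 2 + 1·x + 1·x^2 (mod 7).
For each evaluation point α_i, compute m(α_i) mod 7:
  α_1 = 4: Horner steps 1 → 5 → 1, so m(4) = 1.
  α_2 = 3: Horner steps 1 → 4 → 0, so m(3) = 0.
  α_3 = 2: Horner steps 1 → 3 → 1, so m(2) = 1.
  α_4 = 6: Horner steps 1 → 0 → 2, so m(6) = 2.
  α_5 = 1: Horner steps 1 → 2 → 4, so m(1) = 4.
  α_6 = 5: Horner steps 1 → 6 → 4, so m(5) = 4.
Codeword c = [1, 0, 1, 2, 4, 4] ∈ F_7^6.
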